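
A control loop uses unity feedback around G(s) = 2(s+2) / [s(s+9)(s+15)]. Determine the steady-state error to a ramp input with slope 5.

168.75

System type = 1 (one pole at s=0).
K_v = lim_{s→0} s·G(s) = 2·2 / (9·15) = 4/135.
e_ss = 5/K_v = 5/(4/135) = 168.75.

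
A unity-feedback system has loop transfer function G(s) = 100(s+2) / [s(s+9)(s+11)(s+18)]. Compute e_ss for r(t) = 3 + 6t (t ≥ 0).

One free integrator in G(s): this is a type 1 system. Treating each term separately:
  • 3: tracked with zero error.
  • 6t: e_ss = 6/K_v with K_v=100/891 → 53.46.
Total e_ss = 53.46.

53.46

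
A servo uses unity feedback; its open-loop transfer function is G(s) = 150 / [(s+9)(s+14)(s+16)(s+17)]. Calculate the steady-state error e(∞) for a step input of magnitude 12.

G(s) has no factors of s in the denominator, so the system is type 0.
K_p = lim_{s→0} G(s) = 150 / (9·14·16·17) = 25/5712.
e_ss = 12/(1 + K_p) = 12/(5737/5712) = 68544/5737.

68544/5737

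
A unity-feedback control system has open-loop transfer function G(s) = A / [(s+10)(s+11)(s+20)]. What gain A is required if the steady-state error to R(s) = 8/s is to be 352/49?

250

G(s) has no factors of s in the denominator, so the system is type 0.
K_p = lim_{s→0} G(s) = A / (10·11·20) = (1/2200)·A.
e_ss = 8/(1 + K_p) = 352/49 ⇒ 1 + (1/2200)·A = 49/44 ⇒ A = 250.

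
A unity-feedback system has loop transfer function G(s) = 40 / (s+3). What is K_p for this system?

No free integrators in G(s): this is a type 0 system.
K_p = lim_{s→0} G(s) = 40 / (3) = 40/3.

40/3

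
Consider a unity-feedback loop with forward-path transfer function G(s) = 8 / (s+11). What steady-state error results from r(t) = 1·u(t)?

11/19

No free integrators in G(s): this is a type 0 system.
K_p = lim_{s→0} G(s) = 8 / (11) = 8/11.
e_ss = 1/(1 + K_p) = 1/(19/11) = 11/19.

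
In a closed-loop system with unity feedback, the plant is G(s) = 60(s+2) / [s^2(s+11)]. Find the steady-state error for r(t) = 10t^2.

11/6

Two free integrators in G(s): this is a type 2 system.
K_a = lim_{s→0} s^2·G(s) = 60·2 / (11) = 120/11.
r(t) = 10t^2 gives R(s) = 20/s^3.
e_ss = 20/K_a = 20/(120/11) = 11/6.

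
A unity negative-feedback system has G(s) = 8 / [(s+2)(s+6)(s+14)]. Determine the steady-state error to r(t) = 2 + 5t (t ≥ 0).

infinity

G(s) has no factors of s in the denominator, so the system is type 0. Taking each input component in turn:
  • 2: e_ss = 2/(1+K_p) with K_p=1/21 → 21/11.
  • 5t: a type-0 system cannot track it, e_ss → ∞.
The unbounded component dominates.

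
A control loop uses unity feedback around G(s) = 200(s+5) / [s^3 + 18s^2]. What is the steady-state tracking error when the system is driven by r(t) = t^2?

0.036

The denominator has no term below 18s^2 — 2 poles at s=0, type 2.
K_a = lim_{s→0} s^2·G(s) = 200·5 / 18 = 500/9.
r(t) = t^2 gives R(s) = 2/s^3.
e_ss = 2/K_a = 2/(500/9) = 0.036.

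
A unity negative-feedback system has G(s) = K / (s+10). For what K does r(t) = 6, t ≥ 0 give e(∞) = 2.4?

15

No free integrators in G(s): this is a type 0 system.
K_p = lim_{s→0} G(s) = K / (10) = 0.1·K.
e_ss = 6/(1 + K_p) = 2.4 ⇒ 1 + 0.1·K = 2.5 ⇒ K = 15.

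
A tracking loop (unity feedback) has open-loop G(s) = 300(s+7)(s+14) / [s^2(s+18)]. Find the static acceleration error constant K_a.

The open loop has two poles at the origin → type 2 system.
K_a = lim_{s→0} s^2·G(s) = 300·7·14 / (18) = 4900/3.

4900/3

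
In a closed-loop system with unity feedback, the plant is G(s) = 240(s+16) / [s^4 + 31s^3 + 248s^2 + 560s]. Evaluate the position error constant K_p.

infinity

K_p = lim_{s→0} G(s); with 1 pole at the origin the limit diverges, so K_p = ∞.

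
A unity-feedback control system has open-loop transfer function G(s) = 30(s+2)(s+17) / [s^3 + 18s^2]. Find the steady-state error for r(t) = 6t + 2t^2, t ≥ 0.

The denominator has no term below 18s^2 — 2 poles at s=0, type 2. Taking each input component in turn:
  • 6t: tracked with zero error.
  • 2t^2: e_ss = 4/K_a with K_a=170/3 → 6/85.
Total e_ss = 6/85.

6/85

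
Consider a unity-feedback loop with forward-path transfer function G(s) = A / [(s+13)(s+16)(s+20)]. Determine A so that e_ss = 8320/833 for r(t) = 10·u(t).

5

G(s) has no factors of s in the denominator, so the system is type 0.
K_p = lim_{s→0} G(s) = A / (13·16·20) = (1/4160)·A.
e_ss = 10/(1 + K_p) = 8320/833 ⇒ 1 + (1/4160)·A = 833/832 ⇒ A = 5.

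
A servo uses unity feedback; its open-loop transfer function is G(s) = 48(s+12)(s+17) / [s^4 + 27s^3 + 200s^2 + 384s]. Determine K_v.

25.5

The denominator has no term below 384s — 1 pole at s=0, type 1.
K_v = lim_{s→0} s·G(s) = 48·12·17 / 384 = 25.5.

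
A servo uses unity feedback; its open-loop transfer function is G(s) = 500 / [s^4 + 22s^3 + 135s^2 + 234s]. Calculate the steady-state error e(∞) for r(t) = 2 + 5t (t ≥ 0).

2.34

The denominator has no term below 234s — 1 pole at s=0, type 1. By superposition:
  • 2: tracked with zero error.
  • 5t: e_ss = 5/K_v with K_v=250/117 → 2.34.
Total e_ss = 2.34.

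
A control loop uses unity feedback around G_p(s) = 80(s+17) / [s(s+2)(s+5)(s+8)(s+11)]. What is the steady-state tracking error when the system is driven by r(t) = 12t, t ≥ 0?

G_p(s) has one factor of s in the denominator, so the system is type 1.
K_v = lim_{s→0} s·G_p(s) = 80·17 / (2·5·8·11) = 17/11.
e_ss = 12/K_v = 12/(17/11) = 132/17.

132/17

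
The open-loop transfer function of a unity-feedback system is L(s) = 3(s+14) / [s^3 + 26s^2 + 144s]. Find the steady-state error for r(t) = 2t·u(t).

Factoring s from the denominator leaves a polynomial with constant term 144, so the system is type 1.
K_v = lim_{s→0} s·L(s) = 3·14 / 144 = 7/24.
e_ss = 2/K_v = 2/(7/24) = 48/7.

48/7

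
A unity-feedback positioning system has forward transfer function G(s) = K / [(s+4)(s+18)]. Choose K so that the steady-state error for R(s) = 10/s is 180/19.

No free integrators in G(s): this is a type 0 system.
K_p = lim_{s→0} G(s) = K / (4·18) = (1/72)·K.
e_ss = 10/(1 + K_p) = 180/19 ⇒ 1 + (1/72)·K = 19/18 ⇒ K = 4.

4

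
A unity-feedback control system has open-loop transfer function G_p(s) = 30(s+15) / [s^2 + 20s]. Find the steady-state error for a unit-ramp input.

The denominator has no term below 20s — 1 pole at s=0, type 1.
K_v = lim_{s→0} s·G_p(s) = 30·15 / 20 = 22.5.
e_ss = 1/K_v = 1/22.5 = 2/45.

2/45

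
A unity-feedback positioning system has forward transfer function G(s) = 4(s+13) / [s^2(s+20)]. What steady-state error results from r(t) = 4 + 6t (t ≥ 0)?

Two free integrators in G(s): this is a type 2 system. Taking each input component in turn:
  • 4: tracked with zero error.
  • 6t: tracked with zero error.
Total e_ss = 0.

0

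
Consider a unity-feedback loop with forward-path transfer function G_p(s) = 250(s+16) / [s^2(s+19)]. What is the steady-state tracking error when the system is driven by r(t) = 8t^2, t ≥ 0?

0.076

Two free integrators in G_p(s): this is a type 2 system.
K_a = lim_{s→0} s^2·G_p(s) = 250·16 / (19) = 4000/19.
r(t) = 8t^2 gives R(s) = 16/s^3.
e_ss = 16/K_a = 16/(4000/19) = 0.076.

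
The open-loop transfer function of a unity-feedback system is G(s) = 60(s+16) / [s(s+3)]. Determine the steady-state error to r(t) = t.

One free integrator in G(s): this is a type 1 system.
K_v = lim_{s→0} s·G(s) = 60·16 / (3) = 320.
e_ss = 1/K_v = 1/320.

1/320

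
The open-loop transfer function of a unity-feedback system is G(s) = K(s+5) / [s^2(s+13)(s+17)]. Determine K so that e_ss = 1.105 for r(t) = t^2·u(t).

80

G(s) has two factors of s in the denominator, so the system is type 2.
K_a = lim_{s→0} s^2·G(s) = K·5 / (13·17) = (5/221)·K.
e_ss = 2/K_a = 1.105 ⇒ K_a = 400/221 ⇒ K = (400/221)/(5/221) = 80.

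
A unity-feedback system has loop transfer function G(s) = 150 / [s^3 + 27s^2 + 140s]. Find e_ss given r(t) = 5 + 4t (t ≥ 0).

Factoring s from the denominator leaves a polynomial with constant term 140, so the system is type 1. By superposition:
  • 5: tracked with zero error.
  • 4t: e_ss = 4/K_v with K_v=15/14 → 56/15.
Total e_ss = 56/15.

56/15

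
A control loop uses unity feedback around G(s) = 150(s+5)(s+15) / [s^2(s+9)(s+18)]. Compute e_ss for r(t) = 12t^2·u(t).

G(s) has two factors of s in the denominator, so the system is type 2.
K_a = lim_{s→0} s^2·G(s) = 150·5·15 / (9·18) = 625/9.
r(t) = 12t^2 gives R(s) = 24/s^3.
e_ss = 24/K_a = 24/(625/9) = 0.3456.

0.3456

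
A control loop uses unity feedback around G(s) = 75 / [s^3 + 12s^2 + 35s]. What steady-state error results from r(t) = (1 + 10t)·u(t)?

14/3

Factoring s from the denominator leaves a polynomial with constant term 35, so the system is type 1. Treating each term separately:
  • 1: tracked with zero error.
  • 10t: e_ss = 10/K_v with K_v=15/7 → 14/3.
Total e_ss = 14/3.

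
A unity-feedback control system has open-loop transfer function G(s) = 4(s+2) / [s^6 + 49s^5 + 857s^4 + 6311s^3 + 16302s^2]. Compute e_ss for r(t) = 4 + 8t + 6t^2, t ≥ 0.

24453

The denominator has no term below 16302s^2 — 2 poles at s=0, type 2. Treating each term separately:
  • 4: tracked with zero error.
  • 8t: tracked with zero error.
  • 6t^2: e_ss = 12/K_a with K_a=4/8151 → 24453.
Total e_ss = 24453.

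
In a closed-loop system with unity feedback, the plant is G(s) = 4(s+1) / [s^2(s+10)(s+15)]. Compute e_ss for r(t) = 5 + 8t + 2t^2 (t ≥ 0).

Two free integrators in G(s): this is a type 2 system. By superposition:
  • 5: tracked with zero error.
  • 8t: tracked with zero error.
  • 2t^2: e_ss = 4/K_a with K_a=2/75 → 150.
Total e_ss = 150.

150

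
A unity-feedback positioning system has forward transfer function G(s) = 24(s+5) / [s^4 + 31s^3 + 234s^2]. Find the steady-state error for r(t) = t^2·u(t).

The denominator has no term below 234s^2 — 2 poles at s=0, type 2.
K_a = lim_{s→0} s^2·G(s) = 24·5 / 234 = 20/39.
r(t) = t^2 gives R(s) = 2/s^3.
e_ss = 2/K_a = 2/(20/39) = 3.9.

3.9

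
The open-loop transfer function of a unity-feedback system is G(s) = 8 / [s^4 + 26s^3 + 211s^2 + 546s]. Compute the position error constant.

K_p = lim_{s→0} G(s); with 1 pole at the origin the limit diverges, so K_p = ∞.

infinity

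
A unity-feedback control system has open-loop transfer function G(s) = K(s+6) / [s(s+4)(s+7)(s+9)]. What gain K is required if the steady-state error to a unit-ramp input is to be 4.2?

G(s) has one factor of s in the denominator, so the system is type 1.
K_v = lim_{s→0} s·G(s) = K·6 / (4·7·9) = (1/42)·K.
e_ss = 1/K_v = 4.2 ⇒ K_v = 5/21 ⇒ K = (5/21)/(1/42) = 10.

10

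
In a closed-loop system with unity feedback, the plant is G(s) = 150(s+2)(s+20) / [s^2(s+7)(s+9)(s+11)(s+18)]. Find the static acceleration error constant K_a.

G(s) has two factors of s in the denominator, so the system is type 2.
K_a = lim_{s→0} s^2·G(s) = 150·2·20 / (7·9·11·18) = 1000/2079.

1000/2079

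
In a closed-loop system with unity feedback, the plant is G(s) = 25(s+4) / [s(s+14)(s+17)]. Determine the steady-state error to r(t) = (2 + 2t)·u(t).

System type = 1 (one pole at s=0). Treating each term separately:
  • 2: tracked with zero error.
  • 2t: e_ss = 2/K_v with K_v=50/119 → 4.76.
Total e_ss = 4.76.

4.76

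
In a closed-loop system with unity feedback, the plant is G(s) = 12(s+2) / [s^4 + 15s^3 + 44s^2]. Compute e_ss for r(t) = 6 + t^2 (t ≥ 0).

11/3

The denominator has no term below 44s^2 — 2 poles at s=0, type 2. Taking each input component in turn:
  • 6: tracked with zero error.
  • t^2: e_ss = 2/K_a with K_a=6/11 → 11/3.
Total e_ss = 11/3.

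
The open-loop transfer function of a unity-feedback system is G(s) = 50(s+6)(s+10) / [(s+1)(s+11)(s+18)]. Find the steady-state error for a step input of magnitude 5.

G(s) has no factors of s in the denominator, so the system is type 0.
K_p = lim_{s→0} G(s) = 50·6·10 / (1·11·18) = 500/33.
e_ss = 5/(1 + K_p) = 5/(533/33) = 165/533.

165/533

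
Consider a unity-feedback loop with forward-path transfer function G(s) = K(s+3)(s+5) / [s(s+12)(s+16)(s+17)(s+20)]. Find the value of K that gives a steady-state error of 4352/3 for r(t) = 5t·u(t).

G(s) has one factor of s in the denominator, so the system is type 1.
K_v = lim_{s→0} s·G(s) = K·3·5 / (12·16·17·20) = (1/4352)·K.
e_ss = 5/K_v = 4352/3 ⇒ K_v = 15/4352 ⇒ K = (15/4352)/(1/4352) = 15.

15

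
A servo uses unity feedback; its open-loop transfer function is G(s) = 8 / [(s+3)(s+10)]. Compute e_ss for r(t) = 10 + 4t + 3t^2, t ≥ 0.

The open loop has no poles at the origin → type 0 system. By superposition:
  • 10: e_ss = 10/(1+K_p) with K_p=4/15 → 150/19.
  • 4t: a type-0 system cannot track it, e_ss → ∞.
  • 3t^2: a type-0 system cannot track it, e_ss → ∞.
The unbounded component dominates.

infinity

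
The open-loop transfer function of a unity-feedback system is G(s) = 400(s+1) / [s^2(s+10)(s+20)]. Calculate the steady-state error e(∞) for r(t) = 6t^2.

6

The open loop has two poles at the origin → type 2 system.
K_a = lim_{s→0} s^2·G(s) = 400·1 / (10·20) = 2.
r(t) = 6t^2 gives R(s) = 12/s^3.
e_ss = 12/K_a = 12/2 = 6.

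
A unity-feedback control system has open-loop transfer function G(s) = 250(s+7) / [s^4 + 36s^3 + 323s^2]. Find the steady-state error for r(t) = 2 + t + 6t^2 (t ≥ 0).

1938/875

The denominator has no term below 323s^2 — 2 poles at s=0, type 2. By superposition:
  • 2: tracked with zero error.
  • t: tracked with zero error.
  • 6t^2: e_ss = 12/K_a with K_a=1750/323 → 1938/875.
Total e_ss = 1938/875.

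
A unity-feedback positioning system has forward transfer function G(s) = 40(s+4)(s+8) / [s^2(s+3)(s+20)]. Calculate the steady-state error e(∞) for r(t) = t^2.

Two free integrators in G(s): this is a type 2 system.
K_a = lim_{s→0} s^2·G(s) = 40·4·8 / (3·20) = 64/3.
r(t) = t^2 gives R(s) = 2/s^3.
e_ss = 2/K_a = 2/(64/3) = 3/32.

3/32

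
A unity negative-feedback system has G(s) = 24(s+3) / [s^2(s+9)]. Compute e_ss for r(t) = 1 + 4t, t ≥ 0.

0

Two free integrators in G(s): this is a type 2 system. By superposition:
  • 1: tracked with zero error.
  • 4t: tracked with zero error.
Total e_ss = 0.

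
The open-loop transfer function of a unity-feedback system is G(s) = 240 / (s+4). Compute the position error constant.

60

System type = 0 (no poles at s=0).
K_p = lim_{s→0} G(s) = 240 / (4) = 60.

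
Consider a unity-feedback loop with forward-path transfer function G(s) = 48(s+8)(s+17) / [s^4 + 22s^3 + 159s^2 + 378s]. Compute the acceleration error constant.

0

Factoring s from the denominator leaves a polynomial with constant term 378, so the system is type 1.
K_a = lim_{s→0} s^2·G(s) = 0 (the extra factor of s kills the finite limit).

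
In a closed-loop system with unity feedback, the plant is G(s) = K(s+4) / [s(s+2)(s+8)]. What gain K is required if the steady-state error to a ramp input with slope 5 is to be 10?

2

System type = 1 (one pole at s=0).
K_v = lim_{s→0} s·G(s) = K·4 / (2·8) = 0.25·K.
e_ss = 5/K_v = 10 ⇒ K_v = 0.5 ⇒ K = 0.5/0.25 = 2.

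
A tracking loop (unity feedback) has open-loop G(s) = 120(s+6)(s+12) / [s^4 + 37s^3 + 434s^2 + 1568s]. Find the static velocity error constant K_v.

Lowest-order denominator term is 1568s, so the open loop has 1 pole at the origin → type 1 system.
K_v = lim_{s→0} s·G(s) = 120·6·12 / 1568 = 270/49.

270/49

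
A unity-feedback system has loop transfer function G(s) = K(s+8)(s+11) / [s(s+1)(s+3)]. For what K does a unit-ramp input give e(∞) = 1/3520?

G(s) has one factor of s in the denominator, so the system is type 1.
K_v = lim_{s→0} s·G(s) = K·8·11 / (1·3) = (88/3)·K.
e_ss = 1/K_v = 1/3520 ⇒ K_v = 3520 ⇒ K = 3520/(88/3) = 120.

120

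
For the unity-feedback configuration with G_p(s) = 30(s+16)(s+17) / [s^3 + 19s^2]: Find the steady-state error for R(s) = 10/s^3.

Factoring s^2 from the denominator leaves a polynomial with constant term 19, so the system is type 2.
K_a = lim_{s→0} s^2·G_p(s) = 30·16·17 / 19 = 8160/19.
r(t) = 5t^2 gives R(s) = 10/s^3.
e_ss = 10/K_a = 10/(8160/19) = 19/816.

19/816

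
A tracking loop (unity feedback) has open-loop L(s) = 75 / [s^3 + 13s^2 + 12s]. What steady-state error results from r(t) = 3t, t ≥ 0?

0.48

The denominator has no term below 12s — 1 pole at s=0, type 1.
K_v = lim_{s→0} s·L(s) = 75 / 12 = 6.25.
e_ss = 3/K_v = 3/6.25 = 0.48.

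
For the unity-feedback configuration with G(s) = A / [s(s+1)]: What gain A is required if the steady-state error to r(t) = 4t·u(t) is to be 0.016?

250

System type = 1 (one pole at s=0).
K_v = lim_{s→0} s·G(s) = A / (1) = 1·A.
e_ss = 4/K_v = 0.016 ⇒ K_v = 250 ⇒ A = 250/1 = 250.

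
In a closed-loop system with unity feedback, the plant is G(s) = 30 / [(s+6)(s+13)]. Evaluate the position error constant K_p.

5/13

No free integrators in G(s): this is a type 0 system.
K_p = lim_{s→0} G(s) = 30 / (6·13) = 5/13.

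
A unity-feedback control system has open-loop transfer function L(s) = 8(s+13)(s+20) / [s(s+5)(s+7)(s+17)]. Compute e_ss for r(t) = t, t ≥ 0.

119/416

The open loop has one pole at the origin → type 1 system.
K_v = lim_{s→0} s·L(s) = 8·13·20 / (5·7·17) = 416/119.
e_ss = 1/K_v = 1/(416/119) = 119/416.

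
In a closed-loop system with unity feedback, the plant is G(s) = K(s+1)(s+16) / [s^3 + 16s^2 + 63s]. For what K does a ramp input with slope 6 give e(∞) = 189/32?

Factoring s from the denominator leaves a polynomial with constant term 63, so the system is type 1.
K_v = lim_{s→0} s·G(s) = K·1·16 / 63 = (16/63)·K.
e_ss = 6/K_v = 189/32 ⇒ K_v = 64/63 ⇒ K = (64/63)/(16/63) = 4.

4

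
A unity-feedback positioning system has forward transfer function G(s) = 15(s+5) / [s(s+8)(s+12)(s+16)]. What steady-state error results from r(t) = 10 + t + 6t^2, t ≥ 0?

System type = 1 (one pole at s=0). Taking each input component in turn:
  • 10: tracked with zero error.
  • t: e_ss = 1/K_v with K_v=25/512 → 20.48.
  • 6t^2: a type-1 system cannot track it, e_ss → ∞.
The unbounded component dominates.

infinity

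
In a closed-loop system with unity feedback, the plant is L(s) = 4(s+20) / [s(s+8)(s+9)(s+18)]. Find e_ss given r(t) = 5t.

L(s) has one factor of s in the denominator, so the system is type 1.
K_v = lim_{s→0} s·L(s) = 4·20 / (8·9·18) = 5/81.
e_ss = 5/K_v = 5/(5/81) = 81.

81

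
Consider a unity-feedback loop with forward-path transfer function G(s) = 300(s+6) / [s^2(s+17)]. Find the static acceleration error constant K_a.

1800/17

The open loop has two poles at the origin → type 2 system.
K_a = lim_{s→0} s^2·G(s) = 300·6 / (17) = 1800/17.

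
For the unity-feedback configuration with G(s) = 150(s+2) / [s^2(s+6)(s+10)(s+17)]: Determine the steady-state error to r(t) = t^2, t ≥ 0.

6.8

G(s) has two factors of s in the denominator, so the system is type 2.
K_a = lim_{s→0} s^2·G(s) = 150·2 / (6·10·17) = 5/17.
r(t) = t^2 gives R(s) = 2/s^3.
e_ss = 2/K_a = 2/(5/17) = 6.8.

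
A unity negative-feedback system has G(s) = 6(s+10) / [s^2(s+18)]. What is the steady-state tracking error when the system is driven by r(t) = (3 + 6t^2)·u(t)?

Two free integrators in G(s): this is a type 2 system. By superposition:
  • 3: tracked with zero error.
  • 6t^2: e_ss = 12/K_a with K_a=10/3 → 3.6.
Total e_ss = 3.6.

3.6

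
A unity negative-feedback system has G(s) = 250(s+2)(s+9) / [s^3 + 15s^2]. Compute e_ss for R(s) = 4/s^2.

The denominator has no term below 15s^2 — 2 poles at s=0, type 2.
A type-2 system has K_v = ∞, so it tracks a ramp input with zero steady-state error.

0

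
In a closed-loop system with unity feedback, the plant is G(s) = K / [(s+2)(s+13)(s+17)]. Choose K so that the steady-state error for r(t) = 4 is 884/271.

100

G(s) has no factors of s in the denominator, so the system is type 0.
K_p = lim_{s→0} G(s) = K / (2·13·17) = (1/442)·K.
e_ss = 4/(1 + K_p) = 884/271 ⇒ 1 + (1/442)·K = 271/221 ⇒ K = 100.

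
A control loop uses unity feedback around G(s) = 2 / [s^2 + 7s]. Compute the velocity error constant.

The denominator has no term below 7s — 1 pole at s=0, type 1.
K_v = lim_{s→0} s·G(s) = 2 / 7 = 2/7.

2/7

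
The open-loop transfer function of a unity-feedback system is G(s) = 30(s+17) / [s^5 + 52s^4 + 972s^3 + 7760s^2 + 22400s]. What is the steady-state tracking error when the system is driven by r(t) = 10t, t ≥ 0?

The denominator has no term below 22400s — 1 pole at s=0, type 1.
K_v = lim_{s→0} s·G(s) = 30·17 / 22400 = 51/2240.
e_ss = 10/K_v = 10/(51/2240) = 22400/51.

22400/51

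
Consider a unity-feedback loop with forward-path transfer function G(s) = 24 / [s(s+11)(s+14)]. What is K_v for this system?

12/77

One free integrator in G(s): this is a type 1 system.
K_v = lim_{s→0} s·G(s) = 24 / (11·14) = 12/77.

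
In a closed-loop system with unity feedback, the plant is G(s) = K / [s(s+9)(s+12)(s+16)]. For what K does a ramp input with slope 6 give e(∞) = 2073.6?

The open loop has one pole at the origin → type 1 system.
K_v = lim_{s→0} s·G(s) = K / (9·12·16) = (1/1728)·K.
e_ss = 6/K_v = 2073.6 ⇒ K_v = 5/1728 ⇒ K = (5/1728)/(1/1728) = 5.

5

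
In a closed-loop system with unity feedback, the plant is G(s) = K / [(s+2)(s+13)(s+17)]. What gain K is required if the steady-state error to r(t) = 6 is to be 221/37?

2

No free integrators in G(s): this is a type 0 system.
K_p = lim_{s→0} G(s) = K / (2·13·17) = (1/442)·K.
e_ss = 6/(1 + K_p) = 221/37 ⇒ 1 + (1/442)·K = 222/221 ⇒ K = 2.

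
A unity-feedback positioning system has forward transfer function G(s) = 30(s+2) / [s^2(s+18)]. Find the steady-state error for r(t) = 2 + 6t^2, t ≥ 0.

3.6

System type = 2 (two poles at s=0). Taking each input component in turn:
  • 2: tracked with zero error.
  • 6t^2: e_ss = 12/K_a with K_a=10/3 → 3.6.
Total e_ss = 3.6.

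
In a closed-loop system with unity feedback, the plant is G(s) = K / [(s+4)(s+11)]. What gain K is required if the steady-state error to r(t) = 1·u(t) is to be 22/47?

50

System type = 0 (no poles at s=0).
K_p = lim_{s→0} G(s) = K / (4·11) = (1/44)·K.
e_ss = 1/(1 + K_p) = 22/47 ⇒ 1 + (1/44)·K = 47/22 ⇒ K = 50.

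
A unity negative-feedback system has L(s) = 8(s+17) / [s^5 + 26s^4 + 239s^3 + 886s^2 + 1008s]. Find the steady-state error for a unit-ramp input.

The denominator has no term below 1008s — 1 pole at s=0, type 1.
K_v = lim_{s→0} s·L(s) = 8·17 / 1008 = 17/126.
e_ss = 1/K_v = 1/(17/126) = 126/17.

126/17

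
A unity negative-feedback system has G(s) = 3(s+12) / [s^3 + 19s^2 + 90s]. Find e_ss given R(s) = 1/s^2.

The denominator has no term below 90s — 1 pole at s=0, type 1.
K_v = lim_{s→0} s·G(s) = 3·12 / 90 = 0.4.
e_ss = 1/K_v = 1/0.4 = 2.5.

2.5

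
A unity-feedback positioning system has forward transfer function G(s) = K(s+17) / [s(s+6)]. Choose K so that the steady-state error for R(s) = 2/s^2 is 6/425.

50

The open loop has one pole at the origin → type 1 system.
K_v = lim_{s→0} s·G(s) = K·17 / (6) = (17/6)·K.
e_ss = 2/K_v = 6/425 ⇒ K_v = 425/3 ⇒ K = (425/3)/(17/6) = 50.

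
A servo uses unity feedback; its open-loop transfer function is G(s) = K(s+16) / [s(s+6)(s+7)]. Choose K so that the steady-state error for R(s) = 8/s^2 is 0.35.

One free integrator in G(s): this is a type 1 system.
K_v = lim_{s→0} s·G(s) = K·16 / (6·7) = (8/21)·K.
e_ss = 8/K_v = 0.35 ⇒ K_v = 160/7 ⇒ K = (160/7)/(8/21) = 60.

60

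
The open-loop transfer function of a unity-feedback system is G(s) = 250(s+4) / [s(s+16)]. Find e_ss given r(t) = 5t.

System type = 1 (one pole at s=0).
K_v = lim_{s→0} s·G(s) = 250·4 / (16) = 62.5.
e_ss = 5/K_v = 5/62.5 = 0.08.

0.08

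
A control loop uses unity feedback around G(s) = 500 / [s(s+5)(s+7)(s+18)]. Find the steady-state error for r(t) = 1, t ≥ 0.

0

One free integrator in G(s): this is a type 1 system.
K_p = ∞ for a type-1 system; e_ss to a step is zero.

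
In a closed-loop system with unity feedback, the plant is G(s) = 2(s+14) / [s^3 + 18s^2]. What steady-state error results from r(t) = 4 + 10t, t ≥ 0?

Factoring s^2 from the denominator leaves a polynomial with constant term 18, so the system is type 2. Taking each input component in turn:
  • 4: tracked with zero error.
  • 10t: tracked with zero error.
Total e_ss = 0.

0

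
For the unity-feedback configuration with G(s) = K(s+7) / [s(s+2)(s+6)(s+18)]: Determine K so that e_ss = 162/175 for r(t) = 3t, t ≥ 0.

One free integrator in G(s): this is a type 1 system.
K_v = lim_{s→0} s·G(s) = K·7 / (2·6·18) = (7/216)·K.
e_ss = 3/K_v = 162/175 ⇒ K_v = 175/54 ⇒ K = (175/54)/(7/216) = 100.

100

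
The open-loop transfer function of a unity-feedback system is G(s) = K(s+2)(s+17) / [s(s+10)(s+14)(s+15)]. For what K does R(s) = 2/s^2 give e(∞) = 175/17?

One free integrator in G(s): this is a type 1 system.
K_v = lim_{s→0} s·G(s) = K·2·17 / (10·14·15) = (17/1050)·K.
e_ss = 2/K_v = 175/17 ⇒ K_v = 34/175 ⇒ K = (34/175)/(17/1050) = 12.

12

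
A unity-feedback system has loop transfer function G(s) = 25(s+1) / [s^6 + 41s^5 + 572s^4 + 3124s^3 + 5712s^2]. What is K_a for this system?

25/5712

Lowest-order denominator term is 5712s^2, so the open loop has 2 poles at the origin → type 2 system.
K_a = lim_{s→0} s^2·G(s) = 25·1 / 5712 = 25/5712.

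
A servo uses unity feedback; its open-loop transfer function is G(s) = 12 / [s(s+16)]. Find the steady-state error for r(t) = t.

4/3

System type = 1 (one pole at s=0).
K_v = lim_{s→0} s·G(s) = 12 / (16) = 0.75.
e_ss = 1/K_v = 1/0.75 = 4/3.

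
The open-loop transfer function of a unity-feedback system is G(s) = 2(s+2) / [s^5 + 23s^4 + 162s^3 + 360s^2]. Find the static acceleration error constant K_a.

Lowest-order denominator term is 360s^2, so the open loop has 2 poles at the origin → type 2 system.
K_a = lim_{s→0} s^2·G(s) = 2·2 / 360 = 1/90.

1/90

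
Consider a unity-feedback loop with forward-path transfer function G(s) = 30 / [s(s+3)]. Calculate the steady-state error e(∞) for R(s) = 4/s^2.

The open loop has one pole at the origin → type 1 system.
K_v = lim_{s→0} s·G(s) = 30 / (3) = 10.
e_ss = 4/K_v = 4/10 = 0.4.

0.4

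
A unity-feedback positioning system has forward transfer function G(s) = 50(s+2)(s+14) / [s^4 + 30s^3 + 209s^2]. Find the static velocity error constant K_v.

K_v = lim_{s→0} s·G(s); with 2 poles at the origin the limit diverges, so K_v = ∞.

infinity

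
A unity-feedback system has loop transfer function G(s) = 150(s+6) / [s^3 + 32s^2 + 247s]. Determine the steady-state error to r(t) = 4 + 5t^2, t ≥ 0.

infinity

Factoring s from the denominator leaves a polynomial with constant term 247, so the system is type 1. By superposition:
  • 4: tracked with zero error.
  • 5t^2: a type-1 system cannot track it, e_ss → ∞.
The unbounded component dominates.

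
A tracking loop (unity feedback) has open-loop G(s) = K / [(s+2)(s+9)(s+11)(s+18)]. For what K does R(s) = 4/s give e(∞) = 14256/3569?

The open loop has no poles at the origin → type 0 system.
K_p = lim_{s→0} G(s) = K / (2·9·11·18) = (1/3564)·K.
e_ss = 4/(1 + K_p) = 14256/3569 ⇒ 1 + (1/3564)·K = 3569/3564 ⇒ K = 5.

5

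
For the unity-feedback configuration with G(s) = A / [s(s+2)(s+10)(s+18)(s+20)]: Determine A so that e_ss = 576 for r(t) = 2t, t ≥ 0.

G(s) has one factor of s in the denominator, so the system is type 1.
K_v = lim_{s→0} s·G(s) = A / (2·10·18·20) = (1/7200)·A.
e_ss = 2/K_v = 576 ⇒ K_v = 1/288 ⇒ A = (1/288)/(1/7200) = 25.

25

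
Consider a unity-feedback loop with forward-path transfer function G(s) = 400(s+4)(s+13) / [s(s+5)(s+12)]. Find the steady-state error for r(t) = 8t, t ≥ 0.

One free integrator in G(s): this is a type 1 system.
K_v = lim_{s→0} s·G(s) = 400·4·13 / (5·12) = 1040/3.
e_ss = 8/K_v = 8/(1040/3) = 3/130.

3/130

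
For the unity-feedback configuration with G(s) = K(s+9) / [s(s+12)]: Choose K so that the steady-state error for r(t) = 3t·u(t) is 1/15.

System type = 1 (one pole at s=0).
K_v = lim_{s→0} s·G(s) = K·9 / (12) = 0.75·K.
e_ss = 3/K_v = 1/15 ⇒ K_v = 45 ⇒ K = 45/0.75 = 60.

60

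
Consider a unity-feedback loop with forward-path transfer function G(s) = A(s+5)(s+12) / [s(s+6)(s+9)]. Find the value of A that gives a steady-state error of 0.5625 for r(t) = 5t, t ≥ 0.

One free integrator in G(s): this is a type 1 system.
K_v = lim_{s→0} s·G(s) = A·5·12 / (6·9) = (10/9)·A.
e_ss = 5/K_v = 0.5625 ⇒ K_v = 80/9 ⇒ A = (80/9)/(10/9) = 8.

8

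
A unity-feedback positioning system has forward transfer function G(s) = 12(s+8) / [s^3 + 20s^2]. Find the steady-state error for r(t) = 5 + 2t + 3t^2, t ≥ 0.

Factoring s^2 from the denominator leaves a polynomial with constant term 20, so the system is type 2. Treating each term separately:
  • 5: tracked with zero error.
  • 2t: tracked with zero error.
  • 3t^2: e_ss = 6/K_a with K_a=4.8 → 1.25.
Total e_ss = 1.25.

1.25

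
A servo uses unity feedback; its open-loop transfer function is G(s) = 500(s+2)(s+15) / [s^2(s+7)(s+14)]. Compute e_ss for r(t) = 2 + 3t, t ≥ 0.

System type = 2 (two poles at s=0). Treating each term separately:
  • 2: tracked with zero error.
  • 3t: tracked with zero error.
Total e_ss = 0.

0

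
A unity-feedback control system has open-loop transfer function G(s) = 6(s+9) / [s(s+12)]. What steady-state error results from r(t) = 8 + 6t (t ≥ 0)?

The open loop has one pole at the origin → type 1 system. By superposition:
  • 8: tracked with zero error.
  • 6t: e_ss = 6/K_v with K_v=4.5 → 4/3.
Total e_ss = 4/3.

4/3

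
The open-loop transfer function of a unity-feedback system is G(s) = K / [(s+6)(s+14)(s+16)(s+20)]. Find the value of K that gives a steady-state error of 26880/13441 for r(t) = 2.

No free integrators in G(s): this is a type 0 system.
K_p = lim_{s→0} G(s) = K / (6·14·16·20) = (1/26880)·K.
e_ss = 2/(1 + K_p) = 26880/13441 ⇒ 1 + (1/26880)·K = 13441/13440 ⇒ K = 2.

2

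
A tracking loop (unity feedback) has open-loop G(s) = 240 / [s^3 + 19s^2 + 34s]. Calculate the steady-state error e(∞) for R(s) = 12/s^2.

Lowest-order denominator term is 34s, so the open loop has 1 pole at the origin → type 1 system.
K_v = lim_{s→0} s·G(s) = 240 / 34 = 120/17.
e_ss = 12/K_v = 12/(120/17) = 1.7.

1.7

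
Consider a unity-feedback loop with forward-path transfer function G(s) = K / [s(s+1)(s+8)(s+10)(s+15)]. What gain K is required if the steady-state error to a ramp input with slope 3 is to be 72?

50

One free integrator in G(s): this is a type 1 system.
K_v = lim_{s→0} s·G(s) = K / (1·8·10·15) = (1/1200)·K.
e_ss = 3/K_v = 72 ⇒ K_v = 1/24 ⇒ K = (1/24)/(1/1200) = 50.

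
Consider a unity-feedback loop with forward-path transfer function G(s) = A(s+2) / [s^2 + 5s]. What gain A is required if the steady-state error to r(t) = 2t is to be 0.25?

20

Factoring s from the denominator leaves a polynomial with constant term 5, so the system is type 1.
K_v = lim_{s→0} s·G(s) = A·2 / 5 = 0.4·A.
e_ss = 2/K_v = 0.25 ⇒ K_v = 8 ⇒ A = 8/0.4 = 20.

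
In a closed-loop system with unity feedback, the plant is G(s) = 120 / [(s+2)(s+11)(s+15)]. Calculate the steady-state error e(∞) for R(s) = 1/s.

The open loop has no poles at the origin → type 0 system.
K_p = lim_{s→0} G(s) = 120 / (2·11·15) = 4/11.
e_ss = 1/(1 + K_p) = 1/(15/11) = 11/15.

11/15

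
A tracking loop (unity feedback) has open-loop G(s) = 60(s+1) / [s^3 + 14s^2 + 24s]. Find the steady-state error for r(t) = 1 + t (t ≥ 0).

0.4

Lowest-order denominator term is 24s, so the open loop has 1 pole at the origin → type 1 system. Taking each input component in turn:
  • 1: tracked with zero error.
  • t: e_ss = 1/K_v with K_v=2.5 → 0.4.
Total e_ss = 0.4.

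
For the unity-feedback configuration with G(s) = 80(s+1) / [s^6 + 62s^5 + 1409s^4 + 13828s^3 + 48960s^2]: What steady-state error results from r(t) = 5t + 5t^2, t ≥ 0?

The denominator has no term below 48960s^2 — 2 poles at s=0, type 2. By superposition:
  • 5t: tracked with zero error.
  • 5t^2: e_ss = 10/K_a with K_a=1/612 → 6120.
Total e_ss = 6120.

6120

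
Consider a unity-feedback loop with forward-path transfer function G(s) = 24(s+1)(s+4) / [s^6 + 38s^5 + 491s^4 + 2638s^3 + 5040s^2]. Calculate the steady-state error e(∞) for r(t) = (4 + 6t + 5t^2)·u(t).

Factoring s^2 from the denominator leaves a polynomial with constant term 5040, so the system is type 2. By superposition:
  • 4: tracked with zero error.
  • 6t: tracked with zero error.
  • 5t^2: e_ss = 10/K_a with K_a=2/105 → 525.
Total e_ss = 525.

525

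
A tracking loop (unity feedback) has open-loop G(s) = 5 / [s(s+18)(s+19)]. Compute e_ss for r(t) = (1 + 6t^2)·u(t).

infinity

One free integrator in G(s): this is a type 1 system. Taking each input component in turn:
  • 1: tracked with zero error.
  • 6t^2: a type-1 system cannot track it, e_ss → ∞.
The unbounded component dominates.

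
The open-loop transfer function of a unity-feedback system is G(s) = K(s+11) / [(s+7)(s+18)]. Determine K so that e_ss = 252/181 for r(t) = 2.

5

No free integrators in G(s): this is a type 0 system.
K_p = lim_{s→0} G(s) = K·11 / (7·18) = (11/126)·K.
e_ss = 2/(1 + K_p) = 252/181 ⇒ 1 + (11/126)·K = 181/126 ⇒ K = 5.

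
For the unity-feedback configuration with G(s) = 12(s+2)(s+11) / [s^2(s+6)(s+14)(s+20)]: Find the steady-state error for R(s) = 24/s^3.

The open loop has two poles at the origin → type 2 system.
K_a = lim_{s→0} s^2·G(s) = 12·2·11 / (6·14·20) = 11/70.
r(t) = 12t^2 gives R(s) = 24/s^3.
e_ss = 24/K_a = 24/(11/70) = 1680/11.

1680/11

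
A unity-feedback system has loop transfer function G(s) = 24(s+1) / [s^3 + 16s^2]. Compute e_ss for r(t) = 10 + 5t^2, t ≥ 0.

The denominator has no term below 16s^2 — 2 poles at s=0, type 2. Taking each input component in turn:
  • 10: tracked with zero error.
  • 5t^2: e_ss = 10/K_a with K_a=1.5 → 20/3.
Total e_ss = 20/3.

20/3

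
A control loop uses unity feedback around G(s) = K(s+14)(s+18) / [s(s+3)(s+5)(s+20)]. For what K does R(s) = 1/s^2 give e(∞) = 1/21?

System type = 1 (one pole at s=0).
K_v = lim_{s→0} s·G(s) = K·14·18 / (3·5·20) = 0.84·K.
e_ss = 1/K_v = 1/21 ⇒ K_v = 21 ⇒ K = 21/0.84 = 25.

25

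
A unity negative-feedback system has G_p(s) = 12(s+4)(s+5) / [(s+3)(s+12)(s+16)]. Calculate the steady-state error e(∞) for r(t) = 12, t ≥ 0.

The open loop has no poles at the origin → type 0 system.
K_p = lim_{s→0} G_p(s) = 12·4·5 / (3·12·16) = 5/12.
e_ss = 12/(1 + K_p) = 12/(17/12) = 144/17.

144/17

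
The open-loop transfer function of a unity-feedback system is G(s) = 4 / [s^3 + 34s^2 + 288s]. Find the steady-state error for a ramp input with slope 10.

720

Lowest-order denominator term is 288s, so the open loop has 1 pole at the origin → type 1 system.
K_v = lim_{s→0} s·G(s) = 4 / 288 = 1/72.
e_ss = 10/K_v = 10/(1/72) = 720.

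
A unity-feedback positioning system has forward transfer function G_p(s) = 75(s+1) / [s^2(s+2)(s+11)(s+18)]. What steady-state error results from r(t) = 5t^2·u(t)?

52.8

The open loop has two poles at the origin → type 2 system.
K_a = lim_{s→0} s^2·G_p(s) = 75·1 / (2·11·18) = 25/132.
r(t) = 5t^2 gives R(s) = 10/s^3.
e_ss = 10/K_a = 10/(25/132) = 52.8.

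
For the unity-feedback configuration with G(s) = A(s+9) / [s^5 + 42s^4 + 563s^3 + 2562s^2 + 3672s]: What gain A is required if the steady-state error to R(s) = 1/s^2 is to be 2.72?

150

Lowest-order denominator term is 3672s, so the open loop has 1 pole at the origin → type 1 system.
K_v = lim_{s→0} s·G(s) = A·9 / 3672 = (1/408)·A.
e_ss = 1/K_v = 2.72 ⇒ K_v = 25/68 ⇒ A = (25/68)/(1/408) = 150.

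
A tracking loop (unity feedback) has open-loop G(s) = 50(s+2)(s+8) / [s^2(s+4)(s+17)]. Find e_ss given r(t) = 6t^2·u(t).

G(s) has two factors of s in the denominator, so the system is type 2.
K_a = lim_{s→0} s^2·G(s) = 50·2·8 / (4·17) = 200/17.
r(t) = 6t^2 gives R(s) = 12/s^3.
e_ss = 12/K_a = 12/(200/17) = 1.02.

1.02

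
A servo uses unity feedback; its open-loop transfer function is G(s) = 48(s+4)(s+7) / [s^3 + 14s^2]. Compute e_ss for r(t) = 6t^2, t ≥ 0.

0.125

Factoring s^2 from the denominator leaves a polynomial with constant term 14, so the system is type 2.
K_a = lim_{s→0} s^2·G(s) = 48·4·7 / 14 = 96.
r(t) = 6t^2 gives R(s) = 12/s^3.
e_ss = 12/K_a = 12/96 = 0.125.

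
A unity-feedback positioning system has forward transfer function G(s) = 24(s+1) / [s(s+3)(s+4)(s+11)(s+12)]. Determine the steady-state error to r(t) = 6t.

396

System type = 1 (one pole at s=0).
K_v = lim_{s→0} s·G(s) = 24·1 / (3·4·11·12) = 1/66.
e_ss = 6/K_v = 6/(1/66) = 396.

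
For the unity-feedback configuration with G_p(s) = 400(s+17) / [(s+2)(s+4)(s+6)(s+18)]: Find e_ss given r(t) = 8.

System type = 0 (no poles at s=0).
K_p = lim_{s→0} G_p(s) = 400·17 / (2·4·6·18) = 425/54.
e_ss = 8/(1 + K_p) = 8/(479/54) = 432/479.

432/479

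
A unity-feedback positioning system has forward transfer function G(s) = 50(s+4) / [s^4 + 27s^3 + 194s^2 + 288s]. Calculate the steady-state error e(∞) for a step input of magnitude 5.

The denominator has no term below 288s — 1 pole at s=0, type 1.
A type-1 system has K_p = ∞, so it tracks a step input with zero steady-state error.

0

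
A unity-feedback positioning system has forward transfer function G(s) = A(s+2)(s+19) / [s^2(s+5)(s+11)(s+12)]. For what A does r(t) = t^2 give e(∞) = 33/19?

20

G(s) has two factors of s in the denominator, so the system is type 2.
K_a = lim_{s→0} s^2·G(s) = A·2·19 / (5·11·12) = (19/330)·A.
e_ss = 2/K_a = 33/19 ⇒ K_a = 38/33 ⇒ A = (38/33)/(19/330) = 20.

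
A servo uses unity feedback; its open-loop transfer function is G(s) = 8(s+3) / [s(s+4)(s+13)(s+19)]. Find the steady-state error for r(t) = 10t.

1235/3

One free integrator in G(s): this is a type 1 system.
K_v = lim_{s→0} s·G(s) = 8·3 / (4·13·19) = 6/247.
e_ss = 10/K_v = 10/(6/247) = 1235/3.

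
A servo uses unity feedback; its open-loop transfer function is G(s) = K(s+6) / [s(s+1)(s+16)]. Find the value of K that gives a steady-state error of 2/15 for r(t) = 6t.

120

G(s) has one factor of s in the denominator, so the system is type 1.
K_v = lim_{s→0} s·G(s) = K·6 / (1·16) = 0.375·K.
e_ss = 6/K_v = 2/15 ⇒ K_v = 45 ⇒ K = 45/0.375 = 120.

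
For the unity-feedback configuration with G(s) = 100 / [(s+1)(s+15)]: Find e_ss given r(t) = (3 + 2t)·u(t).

No free integrators in G(s): this is a type 0 system. By superposition:
  • 3: e_ss = 3/(1+K_p) with K_p=20/3 → 9/23.
  • 2t: a type-0 system cannot track it, e_ss → ∞.
The unbounded component dominates.

infinity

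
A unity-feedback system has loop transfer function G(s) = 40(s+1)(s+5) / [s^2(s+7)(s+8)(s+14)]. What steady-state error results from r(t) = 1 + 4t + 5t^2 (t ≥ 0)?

39.2

Two free integrators in G(s): this is a type 2 system. By superposition:
  • 1: tracked with zero error.
  • 4t: tracked with zero error.
  • 5t^2: e_ss = 10/K_a with K_a=25/98 → 39.2.
Total e_ss = 39.2.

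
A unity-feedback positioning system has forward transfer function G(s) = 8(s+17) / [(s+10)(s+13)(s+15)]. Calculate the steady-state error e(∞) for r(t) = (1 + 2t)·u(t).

infinity

System type = 0 (no poles at s=0). Taking each input component in turn:
  • 1: e_ss = 1/(1+K_p) with K_p=68/975 → 975/1043.
  • 2t: a type-0 system cannot track it, e_ss → ∞.
The unbounded component dominates.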